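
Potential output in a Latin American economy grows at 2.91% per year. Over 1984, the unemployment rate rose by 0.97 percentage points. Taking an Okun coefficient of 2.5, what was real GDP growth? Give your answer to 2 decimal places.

0.49%

Growth-rate Okun's law: g_Y = g_Y* - β × Δu.
g_Y = 2.91 - 2.5 × (0.97) = 2.91 - 2.425 = 0.485%, i.e. 0.49% to 2 d.p.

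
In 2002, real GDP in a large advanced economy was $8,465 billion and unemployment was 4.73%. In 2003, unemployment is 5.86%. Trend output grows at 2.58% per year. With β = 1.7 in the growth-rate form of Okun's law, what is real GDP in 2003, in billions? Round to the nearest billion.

Δu = 5.86 - 4.73 = 1.13 points.
Okun's law (growth form): g_Y = g_Y* - β × Δu = 2.58 - 1.7 × (1.13) = 2.58 - 1.921 = 0.659%.
Real GDP in the next year = 8465 × (1 + 0.659/100) = 8465 × 1.00659 ≈ 8521 billion.

$8,521 billion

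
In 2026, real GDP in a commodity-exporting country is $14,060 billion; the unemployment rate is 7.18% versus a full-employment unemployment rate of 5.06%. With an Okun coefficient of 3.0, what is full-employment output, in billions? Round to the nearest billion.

$15,015 billion

Unemployment gap = 7.18 - 5.06 = 2.12 points, so output gap = -3 × 2.12 = -6.36%.
Since Y = Y* × (1 + gap/100), Y* = 14060/0.9364 ≈ 15015 billion.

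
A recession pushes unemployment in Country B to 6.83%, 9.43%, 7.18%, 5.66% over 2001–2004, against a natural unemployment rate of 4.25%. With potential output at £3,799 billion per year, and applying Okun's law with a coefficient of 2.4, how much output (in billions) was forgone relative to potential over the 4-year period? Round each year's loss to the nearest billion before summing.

£1,103 billion

Year 2001: gap = -2.4 × (6.83 - 4.25) = -6.192%, loss ≈ 3799 × 6.192/100 ≈ 235.
Year 2002: gap = -2.4 × (9.43 - 4.25) = -12.432%, loss ≈ 3799 × 12.432/100 ≈ 472.
Year 2003: gap = -2.4 × (7.18 - 4.25) = -7.032%, loss ≈ 3799 × 7.032/100 ≈ 267.
Year 2004: gap = -2.4 × (5.66 - 4.25) = -3.384%, loss ≈ 3799 × 3.384/100 ≈ 129.
Total lost output = 235 + 472 + 267 + 129 = 1103 billion.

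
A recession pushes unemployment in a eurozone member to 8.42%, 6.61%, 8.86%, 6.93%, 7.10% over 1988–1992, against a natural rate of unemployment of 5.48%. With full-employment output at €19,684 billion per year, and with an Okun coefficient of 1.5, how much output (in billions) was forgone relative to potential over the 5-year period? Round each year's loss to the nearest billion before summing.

Year 1988: gap = -1.5 × (8.42 - 5.48) = -4.41%, loss ≈ 19684 × 4.41/100 ≈ 868.
Year 1989: gap = -1.5 × (6.61 - 5.48) = -1.695%, loss ≈ 19684 × 1.695/100 ≈ 334.
Year 1990: gap = -1.5 × (8.86 - 5.48) = -5.07%, loss ≈ 19684 × 5.07/100 ≈ 998.
Year 1991: gap = -1.5 × (6.93 - 5.48) = -2.175%, loss ≈ 19684 × 2.175/100 ≈ 428.
Year 1992: gap = -1.5 × (7.1 - 5.48) = -2.43%, loss ≈ 19684 × 2.43/100 ≈ 478.
Total lost output = 868 + 334 + 998 + 428 + 478 = 3106 billion.

€3,106 billion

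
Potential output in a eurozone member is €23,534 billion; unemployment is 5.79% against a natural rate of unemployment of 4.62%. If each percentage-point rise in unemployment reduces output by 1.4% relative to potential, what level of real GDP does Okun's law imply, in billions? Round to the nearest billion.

€23,149 billion

Unemployment gap = 5.79 - 4.62 = 1.17 points, so the output gap is -1.4 × 1.17 = -1.638%.
Actual GDP = 23534 × (1 - 1.638/100) = 23534 × 0.98362 ≈ 23149 billion.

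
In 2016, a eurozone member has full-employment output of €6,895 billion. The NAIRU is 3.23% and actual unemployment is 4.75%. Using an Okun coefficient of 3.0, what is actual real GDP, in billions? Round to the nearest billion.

€6,581 billion

Unemployment gap = 4.75 - 3.23 = 1.52 points, so the output gap is -3 × 1.52 = -4.56%.
Actual GDP = 6895 × (1 - 4.56/100) = 6895 × 0.9544 ≈ 6581 billion.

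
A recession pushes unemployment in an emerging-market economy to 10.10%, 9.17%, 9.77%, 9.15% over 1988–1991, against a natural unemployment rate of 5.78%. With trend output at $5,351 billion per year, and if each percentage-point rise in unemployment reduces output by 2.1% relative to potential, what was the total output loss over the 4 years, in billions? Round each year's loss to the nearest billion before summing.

Year 1988: gap = -2.1 × (10.1 - 5.78) = -9.072%, loss ≈ 5351 × 9.072/100 ≈ 485.
Year 1989: gap = -2.1 × (9.17 - 5.78) = -7.119%, loss ≈ 5351 × 7.119/100 ≈ 381.
Year 1990: gap = -2.1 × (9.77 - 5.78) = -8.379%, loss ≈ 5351 × 8.379/100 ≈ 448.
Year 1991: gap = -2.1 × (9.15 - 5.78) = -7.077%, loss ≈ 5351 × 7.077/100 ≈ 379.
Total lost output = 485 + 381 + 448 + 379 = 1693 billion.

$1,693 billion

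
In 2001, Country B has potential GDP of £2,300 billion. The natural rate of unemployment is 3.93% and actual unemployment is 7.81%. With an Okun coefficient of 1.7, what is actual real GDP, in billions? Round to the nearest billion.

Unemployment gap = 7.81 - 3.93 = 3.88 points, so the output gap is -1.7 × 3.88 = -6.596%.
Actual GDP = 2300 × (1 - 6.596/100) = 2300 × 0.93404 ≈ 2148 billion.

£2,148 billion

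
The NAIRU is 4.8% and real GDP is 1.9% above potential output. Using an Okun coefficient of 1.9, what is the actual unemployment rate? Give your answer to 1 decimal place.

From Okun's law, u - u* = -(output gap)/β = -(1.9)/1.9 = -1 point.
So u = 4.8 - 1 = 3.8%.

3.8%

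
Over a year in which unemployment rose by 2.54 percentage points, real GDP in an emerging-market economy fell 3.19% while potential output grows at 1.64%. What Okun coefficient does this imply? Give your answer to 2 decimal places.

β ≈ 1.90

Growth form: g_Y = g_Y* - β × Δu, so β = (g_Y* - g_Y)/Δu.
β = (1.64 + 3.19)/2.54 = 4.83/2.54 = 1.90.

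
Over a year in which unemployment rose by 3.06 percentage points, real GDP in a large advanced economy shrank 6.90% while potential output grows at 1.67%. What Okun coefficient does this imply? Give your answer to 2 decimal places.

β ≈ 2.80

Growth form: g_Y = g_Y* - β × Δu, so β = (g_Y* - g_Y)/Δu.
β = (1.67 + 6.9)/3.06 = 8.57/3.06 = 2.80.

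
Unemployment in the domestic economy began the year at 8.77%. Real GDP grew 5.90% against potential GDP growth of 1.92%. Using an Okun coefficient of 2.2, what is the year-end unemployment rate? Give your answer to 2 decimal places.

Growth-rate Okun's law: g_Y = g_Y* - β × Δu, so Δu = (g_Y* - g_Y)/β.
Δu = (1.92 - 5.9)/2.2 = -3.98/2.2 = -1.81 percentage points.
Year-end unemployment = 8.77 - 1.81 = 6.96%.

6.96%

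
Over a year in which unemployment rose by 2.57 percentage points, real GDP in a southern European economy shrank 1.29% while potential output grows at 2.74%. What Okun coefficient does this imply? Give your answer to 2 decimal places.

β ≈ 1.57

Growth form: g_Y = g_Y* - β × Δu, so β = (g_Y* - g_Y)/Δu.
β = (2.74 + 1.29)/2.57 = 4.03/2.57 = 1.57.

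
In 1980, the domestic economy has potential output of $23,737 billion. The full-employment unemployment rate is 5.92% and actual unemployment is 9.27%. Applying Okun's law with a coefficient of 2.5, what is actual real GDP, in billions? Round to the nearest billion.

$21,749 billion

Unemployment gap = 9.27 - 5.92 = 3.35 points, so the output gap is -2.5 × 3.35 = -8.375%.
Actual GDP = 23737 × (1 - 8.375/100) = 23737 × 0.91625 ≈ 21749 billion.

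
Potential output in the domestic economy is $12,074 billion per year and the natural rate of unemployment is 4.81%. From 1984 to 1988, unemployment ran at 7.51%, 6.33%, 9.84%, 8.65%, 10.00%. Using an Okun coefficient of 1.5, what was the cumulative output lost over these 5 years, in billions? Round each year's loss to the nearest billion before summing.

Year 1984: gap = -1.5 × (7.51 - 4.81) = -4.05%, loss ≈ 12074 × 4.05/100 ≈ 489.
Year 1985: gap = -1.5 × (6.33 - 4.81) = -2.28%, loss ≈ 12074 × 2.28/100 ≈ 275.
Year 1986: gap = -1.5 × (9.84 - 4.81) = -7.545%, loss ≈ 12074 × 7.545/100 ≈ 911.
Year 1987: gap = -1.5 × (8.65 - 4.81) = -5.76%, loss ≈ 12074 × 5.76/100 ≈ 695.
Year 1988: gap = -1.5 × (10 - 4.81) = -7.785%, loss ≈ 12074 × 7.785/100 ≈ 940.
Total lost output = 489 + 275 + 911 + 695 + 940 = 3310 billion.

$3,310 billion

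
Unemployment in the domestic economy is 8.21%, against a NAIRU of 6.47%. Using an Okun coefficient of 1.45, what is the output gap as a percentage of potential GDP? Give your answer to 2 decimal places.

The unemployment gap is 8.21 - 6.47 = 1.74 percentage points.
Okun's law gives an output gap of -1.45 × 1.74 = -2.523%, i.e. 2.52% below potential.

-2.52%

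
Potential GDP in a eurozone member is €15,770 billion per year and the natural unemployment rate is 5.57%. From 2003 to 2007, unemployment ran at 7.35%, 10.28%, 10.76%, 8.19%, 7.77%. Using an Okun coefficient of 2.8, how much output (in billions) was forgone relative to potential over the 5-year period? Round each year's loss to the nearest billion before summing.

Year 2003: gap = -2.8 × (7.35 - 5.57) = -4.984%, loss ≈ 15770 × 4.984/100 ≈ 786.
Year 2004: gap = -2.8 × (10.28 - 5.57) = -13.188%, loss ≈ 15770 × 13.188/100 ≈ 2080.
Year 2005: gap = -2.8 × (10.76 - 5.57) = -14.532%, loss ≈ 15770 × 14.532/100 ≈ 2292.
Year 2006: gap = -2.8 × (8.19 - 5.57) = -7.336%, loss ≈ 15770 × 7.336/100 ≈ 1157.
Year 2007: gap = -2.8 × (7.77 - 5.57) = -6.16%, loss ≈ 15770 × 6.16/100 ≈ 971.
Total lost output = 786 + 2080 + 2292 + 1157 + 971 = 7286 billion.

€7,286 billion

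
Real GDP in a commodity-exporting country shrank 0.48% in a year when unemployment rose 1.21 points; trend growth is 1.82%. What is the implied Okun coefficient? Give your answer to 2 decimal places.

β ≈ 1.90

Growth form: g_Y = g_Y* - β × Δu, so β = (g_Y* - g_Y)/Δu.
β = (1.82 + 0.48)/1.21 = 2.3/1.21 = 1.90.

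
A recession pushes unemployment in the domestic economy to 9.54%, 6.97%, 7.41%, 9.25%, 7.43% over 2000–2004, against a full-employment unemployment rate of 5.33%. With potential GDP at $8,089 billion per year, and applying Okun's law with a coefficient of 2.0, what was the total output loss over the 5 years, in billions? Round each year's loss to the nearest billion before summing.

$2,257 billion

Year 2000: gap = -2.0 × (9.54 - 5.33) = -8.42%, loss ≈ 8089 × 8.42/100 ≈ 681.
Year 2001: gap = -2.0 × (6.97 - 5.33) = -3.28%, loss ≈ 8089 × 3.28/100 ≈ 265.
Year 2002: gap = -2.0 × (7.41 - 5.33) = -4.16%, loss ≈ 8089 × 4.16/100 ≈ 337.
Year 2003: gap = -2.0 × (9.25 - 5.33) = -7.84%, loss ≈ 8089 × 7.84/100 ≈ 634.
Year 2004: gap = -2.0 × (7.43 - 5.33) = -4.2%, loss ≈ 8089 × 4.2/100 ≈ 340.
Total lost output = 681 + 265 + 337 + 634 + 340 = 2257 billion.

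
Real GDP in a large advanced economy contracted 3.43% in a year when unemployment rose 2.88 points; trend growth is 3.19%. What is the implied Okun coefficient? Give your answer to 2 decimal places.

Growth form: g_Y = g_Y* - β × Δu, so β = (g_Y* - g_Y)/Δu.
β = (3.19 + 3.43)/2.88 = 6.62/2.88 = 2.30.

β ≈ 2.30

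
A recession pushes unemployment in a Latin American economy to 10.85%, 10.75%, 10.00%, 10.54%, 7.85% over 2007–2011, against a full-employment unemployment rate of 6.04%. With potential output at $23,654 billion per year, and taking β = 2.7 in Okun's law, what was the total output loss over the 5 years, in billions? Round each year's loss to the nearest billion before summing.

$12,639 billion

Year 2007: gap = -2.7 × (10.85 - 6.04) = -12.987%, loss ≈ 23654 × 12.987/100 ≈ 3072.
Year 2008: gap = -2.7 × (10.75 - 6.04) = -12.717%, loss ≈ 23654 × 12.717/100 ≈ 3008.
Year 2009: gap = -2.7 × (10 - 6.04) = -10.692%, loss ≈ 23654 × 10.692/100 ≈ 2529.
Year 2010: gap = -2.7 × (10.54 - 6.04) = -12.15%, loss ≈ 23654 × 12.15/100 ≈ 2874.
Year 2011: gap = -2.7 × (7.85 - 6.04) = -4.887%, loss ≈ 23654 × 4.887/100 ≈ 1156.
Total lost output = 3072 + 3008 + 2529 + 2874 + 1156 = 12639 billion.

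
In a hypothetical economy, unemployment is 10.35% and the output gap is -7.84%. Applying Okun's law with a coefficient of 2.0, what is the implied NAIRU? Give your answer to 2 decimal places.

From Okun's law, u - u* = -(output gap)/β = -(-7.84)/2.0 = 3.92 points.
So u* = 10.35 - 3.92 = 6.43%.

6.43%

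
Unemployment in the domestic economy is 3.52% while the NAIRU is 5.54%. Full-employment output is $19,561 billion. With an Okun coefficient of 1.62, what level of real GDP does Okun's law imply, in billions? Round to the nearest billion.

$20,201 billion

Unemployment gap = 3.52 - 5.54 = -2.02 points, so the output gap is -1.62 × (-2.02) = 3.2724%.
Actual GDP = 19561 × (1 + 3.2724/100) = 19561 × 1.032724 ≈ 20201 billion.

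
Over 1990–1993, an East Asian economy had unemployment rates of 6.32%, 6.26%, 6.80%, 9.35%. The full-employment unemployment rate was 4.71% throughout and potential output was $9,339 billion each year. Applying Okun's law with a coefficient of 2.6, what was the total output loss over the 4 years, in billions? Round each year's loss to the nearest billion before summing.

$2,401 billion

Year 1990: gap = -2.6 × (6.32 - 4.71) = -4.186%, loss ≈ 9339 × 4.186/100 ≈ 391.
Year 1991: gap = -2.6 × (6.26 - 4.71) = -4.03%, loss ≈ 9339 × 4.03/100 ≈ 376.
Year 1992: gap = -2.6 × (6.8 - 4.71) = -5.434%, loss ≈ 9339 × 5.434/100 ≈ 507.
Year 1993: gap = -2.6 × (9.35 - 4.71) = -12.064%, loss ≈ 9339 × 12.064/100 ≈ 1127.
Total lost output = 391 + 376 + 507 + 1127 = 2401 billion.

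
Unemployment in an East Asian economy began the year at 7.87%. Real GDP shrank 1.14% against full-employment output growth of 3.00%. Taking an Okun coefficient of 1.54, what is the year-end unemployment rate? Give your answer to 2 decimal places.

Growth-rate Okun's law: g_Y = g_Y* - β × Δu, so Δu = (g_Y* - g_Y)/β.
Δu = (3 + 1.14)/1.54 = 4.14/1.54 = 2.69 percentage points.
Year-end unemployment = 7.87 + 2.69 = 10.56%.

10.56%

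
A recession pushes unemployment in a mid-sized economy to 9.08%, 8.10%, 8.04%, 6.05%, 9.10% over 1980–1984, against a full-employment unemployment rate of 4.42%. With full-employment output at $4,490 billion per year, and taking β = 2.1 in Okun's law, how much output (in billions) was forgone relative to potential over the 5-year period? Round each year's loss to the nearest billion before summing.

Year 1980: gap = -2.1 × (9.08 - 4.42) = -9.786%, loss ≈ 4490 × 9.786/100 ≈ 439.
Year 1981: gap = -2.1 × (8.1 - 4.42) = -7.728%, loss ≈ 4490 × 7.728/100 ≈ 347.
Year 1982: gap = -2.1 × (8.04 - 4.42) = -7.602%, loss ≈ 4490 × 7.602/100 ≈ 341.
Year 1983: gap = -2.1 × (6.05 - 4.42) = -3.423%, loss ≈ 4490 × 3.423/100 ≈ 154.
Year 1984: gap = -2.1 × (9.1 - 4.42) = -9.828%, loss ≈ 4490 × 9.828/100 ≈ 441.
Total lost output = 439 + 347 + 341 + 154 + 441 = 1722 billion.

$1,722 billion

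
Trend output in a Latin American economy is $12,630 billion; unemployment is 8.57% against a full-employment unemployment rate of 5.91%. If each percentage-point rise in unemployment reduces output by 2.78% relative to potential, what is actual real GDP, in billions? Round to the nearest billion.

$11,696 billion

Unemployment gap = 8.57 - 5.91 = 2.66 points, so the output gap is -2.78 × 2.66 = -7.3948%.
Actual GDP = 12630 × (1 - 7.3948/100) = 12630 × 0.926052 ≈ 11696 billion.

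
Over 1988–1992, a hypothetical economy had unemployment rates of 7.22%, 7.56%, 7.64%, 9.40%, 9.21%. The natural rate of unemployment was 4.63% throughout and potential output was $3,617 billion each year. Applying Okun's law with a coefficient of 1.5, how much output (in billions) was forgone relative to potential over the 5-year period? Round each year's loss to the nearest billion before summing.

$970 billion

Year 1988: gap = -1.5 × (7.22 - 4.63) = -3.885%, loss ≈ 3617 × 3.885/100 ≈ 141.
Year 1989: gap = -1.5 × (7.56 - 4.63) = -4.395%, loss ≈ 3617 × 4.395/100 ≈ 159.
Year 1990: gap = -1.5 × (7.64 - 4.63) = -4.515%, loss ≈ 3617 × 4.515/100 ≈ 163.
Year 1991: gap = -1.5 × (9.4 - 4.63) = -7.155%, loss ≈ 3617 × 7.155/100 ≈ 259.
Year 1992: gap = -1.5 × (9.21 - 4.63) = -6.87%, loss ≈ 3617 × 6.87/100 ≈ 248.
Total lost output = 141 + 159 + 163 + 259 + 248 = 970 billion.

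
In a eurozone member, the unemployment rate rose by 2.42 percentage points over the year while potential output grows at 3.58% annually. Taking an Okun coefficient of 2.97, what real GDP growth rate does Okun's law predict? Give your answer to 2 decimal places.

-3.61%

Growth-rate Okun's law: g_Y = g_Y* - β × Δu.
g_Y = 3.58 - 2.97 × (2.42) = 3.58 - 7.1874 = -3.6074%, i.e. -3.61% to 2 d.p.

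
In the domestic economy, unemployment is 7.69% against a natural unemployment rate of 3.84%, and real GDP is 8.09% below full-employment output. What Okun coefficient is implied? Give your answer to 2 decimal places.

β ≈ 2.10

Okun's law: output gap = -β × (u - u*).
-8.09 = -β × (7.69 - 3.84) = -β × 3.85, so β = 8.09/3.85 = 2.10.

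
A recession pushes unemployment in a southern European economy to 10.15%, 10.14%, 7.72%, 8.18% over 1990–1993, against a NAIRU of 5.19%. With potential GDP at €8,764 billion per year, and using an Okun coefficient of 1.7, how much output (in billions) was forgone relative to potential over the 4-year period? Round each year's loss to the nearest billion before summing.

€2,298 billion

Year 1990: gap = -1.7 × (10.15 - 5.19) = -8.432%, loss ≈ 8764 × 8.432/100 ≈ 739.
Year 1991: gap = -1.7 × (10.14 - 5.19) = -8.415%, loss ≈ 8764 × 8.415/100 ≈ 737.
Year 1992: gap = -1.7 × (7.72 - 5.19) = -4.301%, loss ≈ 8764 × 4.301/100 ≈ 377.
Year 1993: gap = -1.7 × (8.18 - 5.19) = -5.083%, loss ≈ 8764 × 5.083/100 ≈ 445.
Total lost output = 739 + 737 + 377 + 445 = 2298 billion.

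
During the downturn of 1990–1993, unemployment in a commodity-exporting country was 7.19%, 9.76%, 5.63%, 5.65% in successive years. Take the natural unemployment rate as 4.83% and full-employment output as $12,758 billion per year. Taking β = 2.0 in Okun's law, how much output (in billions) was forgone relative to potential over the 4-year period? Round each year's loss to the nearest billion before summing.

Year 1990: gap = -2.0 × (7.19 - 4.83) = -4.72%, loss ≈ 12758 × 4.72/100 ≈ 602.
Year 1991: gap = -2.0 × (9.76 - 4.83) = -9.86%, loss ≈ 12758 × 9.86/100 ≈ 1258.
Year 1992: gap = -2.0 × (5.63 - 4.83) = -1.6%, loss ≈ 12758 × 1.6/100 ≈ 204.
Year 1993: gap = -2.0 × (5.65 - 4.83) = -1.64%, loss ≈ 12758 × 1.64/100 ≈ 209.
Total lost output = 602 + 1258 + 204 + 209 = 2273 billion.

$2,273 billion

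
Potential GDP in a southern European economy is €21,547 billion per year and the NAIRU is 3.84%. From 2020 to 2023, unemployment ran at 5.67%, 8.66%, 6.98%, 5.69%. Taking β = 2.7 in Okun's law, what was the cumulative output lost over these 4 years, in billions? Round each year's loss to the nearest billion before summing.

€6,772 billion

Year 2020: gap = -2.7 × (5.67 - 3.84) = -4.941%, loss ≈ 21547 × 4.941/100 ≈ 1065.
Year 2021: gap = -2.7 × (8.66 - 3.84) = -13.014%, loss ≈ 21547 × 13.014/100 ≈ 2804.
Year 2022: gap = -2.7 × (6.98 - 3.84) = -8.478%, loss ≈ 21547 × 8.478/100 ≈ 1827.
Year 2023: gap = -2.7 × (5.69 - 3.84) = -4.995%, loss ≈ 21547 × 4.995/100 ≈ 1076.
Total lost output = 1065 + 2804 + 1827 + 1076 = 6772 billion.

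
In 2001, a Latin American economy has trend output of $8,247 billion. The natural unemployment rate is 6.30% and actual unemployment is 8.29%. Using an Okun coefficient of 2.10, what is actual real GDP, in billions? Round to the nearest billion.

Unemployment gap = 8.29 - 6.3 = 1.99 points, so the output gap is -2.1 × 1.99 = -4.179%.
Actual GDP = 8247 × (1 - 4.179/100) = 8247 × 0.95821 ≈ 7902 billion.

$7,902 billion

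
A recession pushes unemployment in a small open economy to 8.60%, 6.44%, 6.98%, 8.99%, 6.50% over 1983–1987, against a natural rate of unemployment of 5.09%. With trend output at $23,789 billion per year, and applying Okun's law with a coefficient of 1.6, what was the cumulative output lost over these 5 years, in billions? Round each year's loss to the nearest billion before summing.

Year 1983: gap = -1.6 × (8.6 - 5.09) = -5.616%, loss ≈ 23789 × 5.616/100 ≈ 1336.
Year 1984: gap = -1.6 × (6.44 - 5.09) = -2.16%, loss ≈ 23789 × 2.16/100 ≈ 514.
Year 1985: gap = -1.6 × (6.98 - 5.09) = -3.024%, loss ≈ 23789 × 3.024/100 ≈ 719.
Year 1986: gap = -1.6 × (8.99 - 5.09) = -6.24%, loss ≈ 23789 × 6.24/100 ≈ 1484.
Year 1987: gap = -1.6 × (6.5 - 5.09) = -2.256%, loss ≈ 23789 × 2.256/100 ≈ 537.
Total lost output = 1336 + 514 + 719 + 1484 + 537 = 4590 billion.

$4,590 billion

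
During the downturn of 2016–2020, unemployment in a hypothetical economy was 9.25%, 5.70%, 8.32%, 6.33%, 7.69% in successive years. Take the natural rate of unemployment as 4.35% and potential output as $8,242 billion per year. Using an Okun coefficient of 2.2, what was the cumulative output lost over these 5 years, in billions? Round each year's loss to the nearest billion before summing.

Year 2016: gap = -2.2 × (9.25 - 4.35) = -10.78%, loss ≈ 8242 × 10.78/100 ≈ 888.
Year 2017: gap = -2.2 × (5.7 - 4.35) = -2.97%, loss ≈ 8242 × 2.97/100 ≈ 245.
Year 2018: gap = -2.2 × (8.32 - 4.35) = -8.734%, loss ≈ 8242 × 8.734/100 ≈ 720.
Year 2019: gap = -2.2 × (6.33 - 4.35) = -4.356%, loss ≈ 8242 × 4.356/100 ≈ 359.
Year 2020: gap = -2.2 × (7.69 - 4.35) = -7.348%, loss ≈ 8242 × 7.348/100 ≈ 606.
Total lost output = 888 + 245 + 720 + 359 + 606 = 2818 billion.

$2,818 billion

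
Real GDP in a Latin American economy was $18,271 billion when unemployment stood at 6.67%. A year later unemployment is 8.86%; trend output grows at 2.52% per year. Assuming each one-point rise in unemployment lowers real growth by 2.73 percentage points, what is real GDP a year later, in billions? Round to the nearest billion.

$17,639 billion

Δu = 8.86 - 6.67 = 2.19 points.
Okun's law (growth form): g_Y = g_Y* - β × Δu = 2.52 - 2.73 × (2.19) = 2.52 - 5.9787 = -3.4587%.
Real GDP in the next year = 18271 × (1 - 3.4587/100) = 18271 × 0.965413 ≈ 17639 billion.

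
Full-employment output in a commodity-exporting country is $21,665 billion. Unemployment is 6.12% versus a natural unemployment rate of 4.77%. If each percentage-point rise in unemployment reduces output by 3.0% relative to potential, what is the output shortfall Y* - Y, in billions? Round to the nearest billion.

Output gap = -3.0 × (6.12 - 4.77) = -3 × 1.35 = -4.05%.
Actual GDP ≈ 21665 × 0.9595 ≈ 20788 billion, so the shortfall is 21665 - 20788 = 877 billion.

$877 billion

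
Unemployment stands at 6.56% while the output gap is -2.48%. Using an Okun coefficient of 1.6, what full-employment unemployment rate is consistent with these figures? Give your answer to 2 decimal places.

5.01%

From Okun's law, u - u* = -(output gap)/β = -(-2.48)/1.6 = 1.55 points.
So u* = 6.56 - 1.55 = 5.01%.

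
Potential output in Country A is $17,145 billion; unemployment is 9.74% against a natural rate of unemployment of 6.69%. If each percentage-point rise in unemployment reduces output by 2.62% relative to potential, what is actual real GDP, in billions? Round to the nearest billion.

$15,775 billion

Unemployment gap = 9.74 - 6.69 = 3.05 points, so the output gap is -2.62 × 3.05 = -7.991%.
Actual GDP = 17145 × (1 - 7.991/100) = 17145 × 0.92009 ≈ 15775 billion.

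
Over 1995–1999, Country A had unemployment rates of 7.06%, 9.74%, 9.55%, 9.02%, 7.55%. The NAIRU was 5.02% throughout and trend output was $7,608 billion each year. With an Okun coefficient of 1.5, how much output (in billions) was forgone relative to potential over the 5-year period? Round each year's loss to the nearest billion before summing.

Year 1995: gap = -1.5 × (7.06 - 5.02) = -3.06%, loss ≈ 7608 × 3.06/100 ≈ 233.
Year 1996: gap = -1.5 × (9.74 - 5.02) = -7.08%, loss ≈ 7608 × 7.08/100 ≈ 539.
Year 1997: gap = -1.5 × (9.55 - 5.02) = -6.795%, loss ≈ 7608 × 6.795/100 ≈ 517.
Year 1998: gap = -1.5 × (9.02 - 5.02) = -6%, loss ≈ 7608 × 6/100 ≈ 456.
Year 1999: gap = -1.5 × (7.55 - 5.02) = -3.795%, loss ≈ 7608 × 3.795/100 ≈ 289.
Total lost output = 233 + 539 + 517 + 456 + 289 = 2034 billion.

$2,034 billion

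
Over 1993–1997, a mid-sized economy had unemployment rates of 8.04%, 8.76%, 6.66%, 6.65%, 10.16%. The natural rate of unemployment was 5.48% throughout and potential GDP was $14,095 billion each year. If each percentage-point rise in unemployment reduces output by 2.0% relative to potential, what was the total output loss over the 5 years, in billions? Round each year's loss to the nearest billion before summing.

$3,629 billion

Year 1993: gap = -2.0 × (8.04 - 5.48) = -5.12%, loss ≈ 14095 × 5.12/100 ≈ 722.
Year 1994: gap = -2.0 × (8.76 - 5.48) = -6.56%, loss ≈ 14095 × 6.56/100 ≈ 925.
Year 1995: gap = -2.0 × (6.66 - 5.48) = -2.36%, loss ≈ 14095 × 2.36/100 ≈ 333.
Year 1996: gap = -2.0 × (6.65 - 5.48) = -2.34%, loss ≈ 14095 × 2.34/100 ≈ 330.
Year 1997: gap = -2.0 × (10.16 - 5.48) = -9.36%, loss ≈ 14095 × 9.36/100 ≈ 1319.
Total lost output = 722 + 925 + 333 + 330 + 1319 = 3629 billion.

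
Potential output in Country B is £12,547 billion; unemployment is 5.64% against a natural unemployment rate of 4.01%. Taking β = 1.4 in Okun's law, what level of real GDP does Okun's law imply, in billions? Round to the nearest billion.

£12,261 billion

Unemployment gap = 5.64 - 4.01 = 1.63 points, so the output gap is -1.4 × 1.63 = -2.282%.
Actual GDP = 12547 × (1 - 2.282/100) = 12547 × 0.97718 ≈ 12261 billion.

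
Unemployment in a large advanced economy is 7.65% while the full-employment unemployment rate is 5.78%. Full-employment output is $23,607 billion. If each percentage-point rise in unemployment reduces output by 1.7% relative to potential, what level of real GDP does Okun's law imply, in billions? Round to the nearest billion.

$22,857 billion

Unemployment gap = 7.65 - 5.78 = 1.87 points, so the output gap is -1.7 × 1.87 = -3.179%.
Actual GDP = 23607 × (1 - 3.179/100) = 23607 × 0.96821 ≈ 22857 billion.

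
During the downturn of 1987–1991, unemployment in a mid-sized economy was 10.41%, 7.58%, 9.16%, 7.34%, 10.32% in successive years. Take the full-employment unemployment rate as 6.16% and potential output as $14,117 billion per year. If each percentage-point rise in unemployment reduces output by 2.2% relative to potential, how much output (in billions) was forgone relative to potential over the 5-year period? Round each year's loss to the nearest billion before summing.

$4,351 billion

Year 1987: gap = -2.2 × (10.41 - 6.16) = -9.35%, loss ≈ 14117 × 9.35/100 ≈ 1320.
Year 1988: gap = -2.2 × (7.58 - 6.16) = -3.124%, loss ≈ 14117 × 3.124/100 ≈ 441.
Year 1989: gap = -2.2 × (9.16 - 6.16) = -6.6%, loss ≈ 14117 × 6.6/100 ≈ 932.
Year 1990: gap = -2.2 × (7.34 - 6.16) = -2.596%, loss ≈ 14117 × 2.596/100 ≈ 366.
Year 1991: gap = -2.2 × (10.32 - 6.16) = -9.152%, loss ≈ 14117 × 9.152/100 ≈ 1292.
Total lost output = 1320 + 441 + 932 + 366 + 1292 = 4351 billion.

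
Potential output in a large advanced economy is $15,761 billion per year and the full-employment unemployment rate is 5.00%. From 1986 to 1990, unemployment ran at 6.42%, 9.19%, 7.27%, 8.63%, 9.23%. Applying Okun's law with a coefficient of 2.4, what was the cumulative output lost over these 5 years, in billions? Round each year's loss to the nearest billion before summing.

$5,954 billion

Year 1986: gap = -2.4 × (6.42 - 5) = -3.408%, loss ≈ 15761 × 3.408/100 ≈ 537.
Year 1987: gap = -2.4 × (9.19 - 5) = -10.056%, loss ≈ 15761 × 10.056/100 ≈ 1585.
Year 1988: gap = -2.4 × (7.27 - 5) = -5.448%, loss ≈ 15761 × 5.448/100 ≈ 859.
Year 1989: gap = -2.4 × (8.63 - 5) = -8.712%, loss ≈ 15761 × 8.712/100 ≈ 1373.
Year 1990: gap = -2.4 × (9.23 - 5) = -10.152%, loss ≈ 15761 × 10.152/100 ≈ 1600.
Total lost output = 537 + 1585 + 859 + 1373 + 1600 = 5954 billion.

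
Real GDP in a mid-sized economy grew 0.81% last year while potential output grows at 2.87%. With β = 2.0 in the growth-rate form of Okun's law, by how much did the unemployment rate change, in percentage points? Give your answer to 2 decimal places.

Growth-rate Okun's law: g_Y = g_Y* - β × Δu, so Δu = (g_Y* - g_Y)/β.
Δu = (2.87 - 0.81)/2.0 = 2.06/2.0 = 1.03 percentage points.

1.03 percentage points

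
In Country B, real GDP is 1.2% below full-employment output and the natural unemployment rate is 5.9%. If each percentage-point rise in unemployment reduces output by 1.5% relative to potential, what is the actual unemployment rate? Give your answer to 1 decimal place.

From Okun's law, u - u* = -(output gap)/β = -(-1.2)/1.5 = 0.8 points.
So u = 5.9 + 0.8 = 6.7%.

6.7%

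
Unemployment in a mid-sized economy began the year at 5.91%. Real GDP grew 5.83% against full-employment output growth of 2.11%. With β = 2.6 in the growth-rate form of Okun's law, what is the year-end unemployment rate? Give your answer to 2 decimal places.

4.48%

Growth-rate Okun's law: g_Y = g_Y* - β × Δu, so Δu = (g_Y* - g_Y)/β.
Δu = (2.11 - 5.83)/2.6 = -3.72/2.6 = -1.43 percentage points.
Year-end unemployment = 5.91 - 1.43 = 4.48%.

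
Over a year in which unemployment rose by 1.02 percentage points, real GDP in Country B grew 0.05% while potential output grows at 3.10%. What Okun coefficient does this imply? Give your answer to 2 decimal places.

β ≈ 2.99

Growth form: g_Y = g_Y* - β × Δu, so β = (g_Y* - g_Y)/Δu.
β = (3.1 - 0.05)/1.02 = 3.05/1.02 = 2.99.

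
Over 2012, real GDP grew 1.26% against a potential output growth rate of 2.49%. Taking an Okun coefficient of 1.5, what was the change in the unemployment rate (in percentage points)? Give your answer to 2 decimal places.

0.82 percentage points

Growth-rate Okun's law: g_Y = g_Y* - β × Δu, so Δu = (g_Y* - g_Y)/β.
Δu = (2.49 - 1.26)/1.5 = 1.23/1.5 = 0.82 percentage points.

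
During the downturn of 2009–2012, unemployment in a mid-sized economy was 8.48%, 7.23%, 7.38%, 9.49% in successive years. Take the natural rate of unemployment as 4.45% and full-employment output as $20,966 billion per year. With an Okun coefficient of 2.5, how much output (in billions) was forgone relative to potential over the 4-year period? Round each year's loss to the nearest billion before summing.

$7,747 billion

Year 2009: gap = -2.5 × (8.48 - 4.45) = -10.075%, loss ≈ 20966 × 10.075/100 ≈ 2112.
Year 2010: gap = -2.5 × (7.23 - 4.45) = -6.95%, loss ≈ 20966 × 6.95/100 ≈ 1457.
Year 2011: gap = -2.5 × (7.38 - 4.45) = -7.325%, loss ≈ 20966 × 7.325/100 ≈ 1536.
Year 2012: gap = -2.5 × (9.49 - 4.45) = -12.6%, loss ≈ 20966 × 12.6/100 ≈ 2642.
Total lost output = 2112 + 1457 + 1536 + 2642 = 7747 billion.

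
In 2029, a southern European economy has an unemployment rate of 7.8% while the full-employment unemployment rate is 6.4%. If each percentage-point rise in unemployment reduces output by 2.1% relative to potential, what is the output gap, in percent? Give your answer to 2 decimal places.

-2.94%

The unemployment gap is 7.8 - 6.4 = 1.4 percentage points.
Okun's law gives an output gap of -2.1 × 1.4 = -2.94%, i.e. 2.94% below potential.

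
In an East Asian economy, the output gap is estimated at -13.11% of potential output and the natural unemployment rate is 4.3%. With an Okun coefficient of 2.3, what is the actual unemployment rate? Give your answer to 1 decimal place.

10.0%

From Okun's law, u - u* = -(output gap)/β = -(-13.11)/2.3 = 5.7 points.
So u = 4.3 + 5.7 = 10.0%.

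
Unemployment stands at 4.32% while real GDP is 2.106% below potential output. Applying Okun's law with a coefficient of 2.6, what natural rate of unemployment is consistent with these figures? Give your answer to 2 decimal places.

From Okun's law, u - u* = -(output gap)/β = -(-2.106)/2.6 = 0.81 points.
So u* = 4.32 - 0.81 = 3.51%.

3.51%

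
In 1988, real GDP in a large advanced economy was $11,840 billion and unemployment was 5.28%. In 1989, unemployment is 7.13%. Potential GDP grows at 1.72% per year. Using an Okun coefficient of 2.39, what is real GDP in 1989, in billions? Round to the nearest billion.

$11,520 billion

Δu = 7.13 - 5.28 = 1.85 points.
Okun's law (growth form): g_Y = g_Y* - β × Δu = 1.72 - 2.39 × (1.85) = 1.72 - 4.4215 = -2.7015%.
Real GDP in the next year = 11840 × (1 - 2.7015/100) = 11840 × 0.972985 ≈ 11520 billion.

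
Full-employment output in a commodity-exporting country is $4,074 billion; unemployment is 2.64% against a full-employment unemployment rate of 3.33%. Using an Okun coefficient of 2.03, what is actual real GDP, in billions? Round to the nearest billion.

$4,131 billion

Unemployment gap = 2.64 - 3.33 = -0.69 points, so the output gap is -2.03 × (-0.69) = 1.4007%.
Actual GDP = 4074 × (1 + 1.4007/100) = 4074 × 1.014007 ≈ 4131 billion.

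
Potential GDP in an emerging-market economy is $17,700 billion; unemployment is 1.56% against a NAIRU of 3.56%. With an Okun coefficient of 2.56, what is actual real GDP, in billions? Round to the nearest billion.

Unemployment gap = 1.56 - 3.56 = -2 points, so the output gap is -2.56 × (-2) = 5.12%.
Actual GDP = 17700 × (1 + 5.12/100) = 17700 × 1.0512 ≈ 18606 billion.

$18,606 billion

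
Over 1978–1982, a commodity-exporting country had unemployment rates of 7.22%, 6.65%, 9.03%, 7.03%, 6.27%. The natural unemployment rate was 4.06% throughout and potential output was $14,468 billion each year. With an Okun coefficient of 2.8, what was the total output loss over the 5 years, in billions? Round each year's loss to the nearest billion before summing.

Year 1978: gap = -2.8 × (7.22 - 4.06) = -8.848%, loss ≈ 14468 × 8.848/100 ≈ 1280.
Year 1979: gap = -2.8 × (6.65 - 4.06) = -7.252%, loss ≈ 14468 × 7.252/100 ≈ 1049.
Year 1980: gap = -2.8 × (9.03 - 4.06) = -13.916%, loss ≈ 14468 × 13.916/100 ≈ 2013.
Year 1981: gap = -2.8 × (7.03 - 4.06) = -8.316%, loss ≈ 14468 × 8.316/100 ≈ 1203.
Year 1982: gap = -2.8 × (6.27 - 4.06) = -6.188%, loss ≈ 14468 × 6.188/100 ≈ 895.
Total lost output = 1280 + 1049 + 2013 + 1203 + 895 = 6440 billion.

$6,440 billion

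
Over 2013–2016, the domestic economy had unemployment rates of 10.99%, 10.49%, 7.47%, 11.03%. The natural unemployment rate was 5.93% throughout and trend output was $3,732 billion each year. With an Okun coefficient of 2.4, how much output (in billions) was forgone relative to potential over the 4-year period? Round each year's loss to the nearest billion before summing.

$1,456 billion

Year 2013: gap = -2.4 × (10.99 - 5.93) = -12.144%, loss ≈ 3732 × 12.144/100 ≈ 453.
Year 2014: gap = -2.4 × (10.49 - 5.93) = -10.944%, loss ≈ 3732 × 10.944/100 ≈ 408.
Year 2015: gap = -2.4 × (7.47 - 5.93) = -3.696%, loss ≈ 3732 × 3.696/100 ≈ 138.
Year 2016: gap = -2.4 × (11.03 - 5.93) = -12.24%, loss ≈ 3732 × 12.24/100 ≈ 457.
Total lost output = 453 + 408 + 138 + 457 = 1456 billion.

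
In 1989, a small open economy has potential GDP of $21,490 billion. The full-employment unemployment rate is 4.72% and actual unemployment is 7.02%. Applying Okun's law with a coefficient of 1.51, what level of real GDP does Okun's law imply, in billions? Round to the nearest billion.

$20,744 billion

Unemployment gap = 7.02 - 4.72 = 2.3 points, so the output gap is -1.51 × 2.3 = -3.473%.
Actual GDP = 21490 × (1 - 3.473/100) = 21490 × 0.96527 ≈ 20744 billion.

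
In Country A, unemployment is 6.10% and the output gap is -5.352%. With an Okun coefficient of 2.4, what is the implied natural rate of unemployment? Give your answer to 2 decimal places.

3.87%

From Okun's law, u - u* = -(output gap)/β = -(-5.352)/2.4 = 2.23 points.
So u* = 6.1 - 2.23 = 3.87%.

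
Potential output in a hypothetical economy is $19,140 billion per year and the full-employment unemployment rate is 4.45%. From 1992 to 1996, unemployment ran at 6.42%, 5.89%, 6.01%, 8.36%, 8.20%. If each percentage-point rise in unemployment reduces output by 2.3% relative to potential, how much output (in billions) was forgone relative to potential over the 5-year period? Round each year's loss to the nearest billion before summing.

$5,560 billion

Year 1992: gap = -2.3 × (6.42 - 4.45) = -4.531%, loss ≈ 19140 × 4.531/100 ≈ 867.
Year 1993: gap = -2.3 × (5.89 - 4.45) = -3.312%, loss ≈ 19140 × 3.312/100 ≈ 634.
Year 1994: gap = -2.3 × (6.01 - 4.45) = -3.588%, loss ≈ 19140 × 3.588/100 ≈ 687.
Year 1995: gap = -2.3 × (8.36 - 4.45) = -8.993%, loss ≈ 19140 × 8.993/100 ≈ 1721.
Year 1996: gap = -2.3 × (8.2 - 4.45) = -8.625%, loss ≈ 19140 × 8.625/100 ≈ 1651.
Total lost output = 867 + 634 + 687 + 1721 + 1651 = 5560 billion.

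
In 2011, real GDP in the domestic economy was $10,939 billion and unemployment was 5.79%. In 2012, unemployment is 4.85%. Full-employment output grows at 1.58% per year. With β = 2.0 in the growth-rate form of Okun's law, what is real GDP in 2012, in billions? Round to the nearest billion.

$11,317 billion

Δu = 4.85 - 5.79 = -0.94 points.
Okun's law (growth form): g_Y = g_Y* - β × Δu = 1.58 - 2.0 × (-0.94) = 1.58 + 1.88 = 3.46%.
Real GDP in the next year = 10939 × (1 + 3.46/100) = 10939 × 1.0346 ≈ 11317 billion.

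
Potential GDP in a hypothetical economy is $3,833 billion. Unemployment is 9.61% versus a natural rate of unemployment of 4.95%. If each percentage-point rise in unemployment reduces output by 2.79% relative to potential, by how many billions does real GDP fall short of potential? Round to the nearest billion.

Output gap = -2.79 × (9.61 - 4.95) = -2.79 × 4.66 = -13.0014%.
Actual GDP ≈ 3833 × 0.869986 ≈ 3335 billion, so the shortfall is 3833 - 3335 = 498 billion.

$498 billion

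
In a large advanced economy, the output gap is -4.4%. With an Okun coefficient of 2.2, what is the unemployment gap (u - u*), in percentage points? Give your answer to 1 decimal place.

Okun's law: output gap = -β × (u - u*), so u - u* = -(output gap)/β.
u - u* = -(-4.4)/2.2 = 2 percentage points.

2.0 percentage points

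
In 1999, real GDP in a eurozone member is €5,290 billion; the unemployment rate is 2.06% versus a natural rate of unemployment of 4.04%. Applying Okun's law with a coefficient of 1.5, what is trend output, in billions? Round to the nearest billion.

€5,137 billion

Unemployment gap = 2.06 - 4.04 = -1.98 points, so output gap = -1.5 × (-1.98) = 2.97%.
Since Y = Y* × (1 + gap/100), Y* = 5290/1.0297 ≈ 5137 billion.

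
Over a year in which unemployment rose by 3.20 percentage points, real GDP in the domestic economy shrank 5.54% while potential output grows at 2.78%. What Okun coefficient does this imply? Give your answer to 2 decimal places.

Growth form: g_Y = g_Y* - β × Δu, so β = (g_Y* - g_Y)/Δu.
β = (2.78 + 5.54)/3.20 = 8.32/3.20 = 2.60.

β ≈ 2.60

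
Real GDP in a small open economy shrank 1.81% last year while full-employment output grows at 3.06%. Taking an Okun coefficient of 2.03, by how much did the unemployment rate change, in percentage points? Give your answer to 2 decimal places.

2.40 percentage points

Growth-rate Okun's law: g_Y = g_Y* - β × Δu, so Δu = (g_Y* - g_Y)/β.
Δu = (3.06 + 1.81)/2.03 = 4.87/2.03 = 2.40 percentage points.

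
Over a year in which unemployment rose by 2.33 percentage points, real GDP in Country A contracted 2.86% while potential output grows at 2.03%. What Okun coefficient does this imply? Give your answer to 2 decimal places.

β ≈ 2.10

Growth form: g_Y = g_Y* - β × Δu, so β = (g_Y* - g_Y)/Δu.
β = (2.03 + 2.86)/2.33 = 4.89/2.33 = 2.10.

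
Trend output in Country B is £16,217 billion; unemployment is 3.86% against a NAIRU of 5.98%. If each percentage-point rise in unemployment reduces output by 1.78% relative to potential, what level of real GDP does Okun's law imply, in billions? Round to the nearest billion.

Unemployment gap = 3.86 - 5.98 = -2.12 points, so the output gap is -1.78 × (-2.12) = 3.7736%.
Actual GDP = 16217 × (1 + 3.7736/100) = 16217 × 1.037736 ≈ 16829 billion.

£16,829 billion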